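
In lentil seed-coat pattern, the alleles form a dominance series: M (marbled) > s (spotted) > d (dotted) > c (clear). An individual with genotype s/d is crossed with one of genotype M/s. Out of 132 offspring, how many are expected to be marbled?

Cross: s/d × M/s
Allele dominance: M > s > d > c
Offspring genotypes: 1 M/s, 1 s/s, 1 M/d, 1 s/d
Phenotype counts: 2 marbled, 2 spotted
marbled: 2 out of 4 → fraction 1/2
Expected count = 1/2 × 132 = 66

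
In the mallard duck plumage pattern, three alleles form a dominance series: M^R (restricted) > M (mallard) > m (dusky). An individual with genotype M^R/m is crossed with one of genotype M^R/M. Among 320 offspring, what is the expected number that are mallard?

Cross: M^R/m × M^R/M
Allele dominance: M^R > M > m
Offspring genotypes: 1 M^R/M^R, 1 M^R/M, 1 M^R/m, 1 M/m
Phenotype counts: 3 restricted, 1 mallard
mallard: 1 out of 4 → fraction 1/4
Expected count = 1/4 × 320 = 80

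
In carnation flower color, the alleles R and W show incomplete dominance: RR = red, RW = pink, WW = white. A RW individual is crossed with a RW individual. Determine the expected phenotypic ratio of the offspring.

Punnett square for RW × RW:
Offspring genotypes: 1 RR, 2 RW, 1 WW
Phenotype counts: 1 red, 2 pink, 1 white
Ratio: 1 red : 2 pink : 1 white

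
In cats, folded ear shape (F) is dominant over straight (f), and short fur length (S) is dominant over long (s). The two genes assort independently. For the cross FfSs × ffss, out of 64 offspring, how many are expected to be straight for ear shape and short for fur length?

Dihybrid cross FfSs × ffss — consider each gene separately:
ear shape: Ff × ff → 2 Ff, 2 ff → 2 F_ : 2 ff (out of 4)
fur length: Ss × ss → 2 Ss, 2 ss → 2 S_ : 2 ss (out of 4)
Looking for: straight (ff) and short (S_)
P(straight) = 2/4, P(short) = 2/4
P(both) = 2/4 × 2/4 = 4/16 = 1/4
Expected count = 1/4 × 64 = 16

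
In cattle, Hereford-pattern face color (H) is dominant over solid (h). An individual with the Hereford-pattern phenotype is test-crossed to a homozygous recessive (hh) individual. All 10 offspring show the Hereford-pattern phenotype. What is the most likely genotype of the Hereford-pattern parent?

Test cross: ? × hh
All offspring are Hereford-pattern.
If the unknown parent were heterozygous (Hh), about half of 10 offspring would be solid; none are. The unknown parent is most likely homozygous dominant (HH).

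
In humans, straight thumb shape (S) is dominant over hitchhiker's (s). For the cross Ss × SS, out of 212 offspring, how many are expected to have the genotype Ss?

Punnett square for Ss × SS:
Offspring genotypes: 2 SS, 2 Ss
Total offspring: 4
Count with target: 2
Probability: 2/4 = 1/2
Expected count = 1/2 × 212 = 106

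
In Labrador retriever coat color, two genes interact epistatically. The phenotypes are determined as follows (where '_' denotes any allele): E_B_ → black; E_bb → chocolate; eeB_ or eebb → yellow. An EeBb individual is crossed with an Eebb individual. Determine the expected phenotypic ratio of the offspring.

Cross: EeBb × Eebb — consider each gene separately:
E gene: Ee × Ee → 1 EE, 2 Ee, 1 ee → 3 E_ : 1 ee (out of 4)
B gene: Bb × bb → 2 Bb, 2 bb → 2 B_ : 2 bb (out of 4)
Genotype classes (out of 4 × 4 = 16): E_B_ = 3×2 = 6; E_bb = 3×2 = 6; eeB_ = 1×2 = 2; eebb = 1×2 = 2
Apply the phenotype rules: E_B_ (6) → black; E_bb (6) → chocolate; eeB_ (2) + eebb (2) → yellow
Phenotype counts (out of 16): 6 black, 6 chocolate, 4 yellow
Ratio: 3 black : 3 chocolate : 2 yellow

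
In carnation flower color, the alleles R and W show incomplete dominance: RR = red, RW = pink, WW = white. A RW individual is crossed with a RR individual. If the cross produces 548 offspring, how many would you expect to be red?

Punnett square for RW × RR:
Offspring genotypes: 2 RR, 2 RW
Phenotype counts: 2 red, 2 pink
red: 2 out of 4 → fraction 1/2
Expected count = 1/2 × 548 = 274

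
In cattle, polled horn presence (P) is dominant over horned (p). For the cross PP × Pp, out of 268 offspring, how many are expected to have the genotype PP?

Punnett square for PP × Pp:
Offspring genotypes: 2 PP, 2 Pp
Total offspring: 4
Count with target: 2
Probability: 2/4 = 1/2
Expected count = 1/2 × 268 = 134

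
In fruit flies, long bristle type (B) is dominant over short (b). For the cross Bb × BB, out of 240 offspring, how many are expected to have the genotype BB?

Punnett square for Bb × BB:
Offspring genotypes: 2 BB, 2 Bb
Total offspring: 4
Count with target: 2
Probability: 2/4 = 1/2
Expected count = 1/2 × 240 = 120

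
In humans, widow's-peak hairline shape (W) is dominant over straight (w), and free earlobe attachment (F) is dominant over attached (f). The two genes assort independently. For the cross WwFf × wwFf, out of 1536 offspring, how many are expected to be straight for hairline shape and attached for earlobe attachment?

Dihybrid cross WwFf × wwFf — consider each gene separately:
hairline shape: Ww × ww → 2 Ww, 2 ww → 2 W_ : 2 ww (out of 4)
earlobe attachment: Ff × Ff → 1 FF, 2 Ff, 1 ff → 3 F_ : 1 ff (out of 4)
Looking for: straight (ww) and attached (ff)
P(straight) = 2/4, P(attached) = 1/4
P(both) = 2/4 × 1/4 = 2/16 = 1/8
Expected count = 1/8 × 1536 = 192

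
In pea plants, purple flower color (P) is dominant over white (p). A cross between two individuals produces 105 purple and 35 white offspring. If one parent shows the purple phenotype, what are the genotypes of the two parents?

Observed offspring: 105 purple, 35 white
The observed ratio simplifies to 3:1. White (pp) offspring appear, so each parent must contribute one p allele. The parent stated to show purple carries P, so it is Pp. The other parent is then either Pp or pp: Pp × pp would give a 1:1 split, whereas Pp × Pp gives 3:1 — matching the data. So both parents are heterozygous (Pp × Pp).
Parent genotypes: Pp × Pp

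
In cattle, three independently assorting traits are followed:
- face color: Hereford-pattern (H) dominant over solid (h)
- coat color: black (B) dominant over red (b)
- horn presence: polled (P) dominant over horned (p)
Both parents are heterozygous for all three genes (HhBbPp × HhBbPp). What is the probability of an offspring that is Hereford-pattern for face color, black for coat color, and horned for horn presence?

Trihybrid cross: HhBbPp × HhBbPp
Each trait segregates independently with a 3:1 phenotypic ratio, so each gene contributes 3/4 (dominant) or 1/4 (recessive).
Target: Hereford-pattern (face color), black (coat color), horned (horn presence)
Probability = product of independent per-trait probabilities
= 3/4 × 3/4 × 1/4 = 9/64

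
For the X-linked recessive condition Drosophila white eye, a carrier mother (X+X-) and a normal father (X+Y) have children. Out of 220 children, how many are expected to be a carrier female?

Cross: X+X- × X+Y
Offspring: 1 X+X+, 1 X+Y, 1 X+X-, 1 X-Y
Probability of a carrier female: 1/4
Expected count = 1/4 × 220 = 55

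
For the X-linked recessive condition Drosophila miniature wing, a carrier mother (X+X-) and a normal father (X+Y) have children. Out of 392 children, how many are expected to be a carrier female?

Cross: X+X- × X+Y
Offspring: 1 X+X+, 1 X+Y, 1 X+X-, 1 X-Y
Probability of a carrier female: 1/4
Expected count = 1/4 × 392 = 98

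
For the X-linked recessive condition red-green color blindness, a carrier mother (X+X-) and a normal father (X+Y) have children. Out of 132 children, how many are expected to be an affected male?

Cross: X+X- × X+Y
Offspring: 1 X+X+, 1 X+Y, 1 X+X-, 1 X-Y
Probability of an affected male: 1/4
Expected count = 1/4 × 132 = 33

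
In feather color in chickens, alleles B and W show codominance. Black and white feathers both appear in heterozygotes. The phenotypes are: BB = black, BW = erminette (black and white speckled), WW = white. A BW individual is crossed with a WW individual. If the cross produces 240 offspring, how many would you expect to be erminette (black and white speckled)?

Punnett square for BW × WW:
Offspring genotypes: 2 BW, 2 WW
Phenotype counts: 2 erminette (black and white speckled), 2 white
erminette (black and white speckled): 2 out of 4 → fraction 1/2
Expected count = 1/2 × 240 = 120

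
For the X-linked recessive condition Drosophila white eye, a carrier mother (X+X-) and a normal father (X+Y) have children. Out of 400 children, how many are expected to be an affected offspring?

Cross: X+X- × X+Y
Offspring: 1 X+X+, 1 X+Y, 1 X+X-, 1 X-Y
Probability of an affected offspring: 1/4
Expected count = 1/4 × 400 = 100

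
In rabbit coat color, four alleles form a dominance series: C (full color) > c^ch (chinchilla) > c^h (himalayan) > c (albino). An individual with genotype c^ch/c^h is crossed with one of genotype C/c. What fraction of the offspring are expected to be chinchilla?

Cross: c^ch/c^h × C/c
Allele dominance: C > c^ch > c^h > c
Offspring genotypes: 1 C/c^ch, 1 c^ch/c, 1 C/c^h, 1 c^h/c
Phenotype counts: 2 full color, 1 chinchilla, 1 himalayan
chinchilla: 1 out of 4
Probability: 1/4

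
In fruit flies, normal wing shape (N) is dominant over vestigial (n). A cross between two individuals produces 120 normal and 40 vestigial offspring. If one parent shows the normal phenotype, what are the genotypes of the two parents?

Observed offspring: 120 normal, 40 vestigial
The observed ratio simplifies to 3:1. Vestigial (nn) offspring appear, so each parent must contribute one n allele. The parent stated to show normal carries N, so it is Nn. The other parent is then either Nn or nn: Nn × nn would give a 1:1 split, whereas Nn × Nn gives 3:1 — matching the data. So both parents are heterozygous (Nn × Nn).
Parent genotypes: Nn × Nn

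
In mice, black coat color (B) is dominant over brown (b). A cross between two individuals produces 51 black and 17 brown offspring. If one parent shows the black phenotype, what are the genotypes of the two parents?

Observed offspring: 51 black, 17 brown
The observed ratio simplifies to 3:1. Brown (bb) offspring appear, so each parent must contribute one b allele. The parent stated to show black carries B, so it is Bb. The other parent is then either Bb or bb: Bb × bb would give a 1:1 split, whereas Bb × Bb gives 3:1 — matching the data. So both parents are heterozygous (Bb × Bb).
Parent genotypes: Bb × Bb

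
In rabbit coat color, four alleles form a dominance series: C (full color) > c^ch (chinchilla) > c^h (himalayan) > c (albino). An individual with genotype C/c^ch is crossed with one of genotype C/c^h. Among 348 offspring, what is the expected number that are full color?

Cross: C/c^ch × C/c^h
Allele dominance: C > c^ch > c^h > c
Offspring genotypes: 1 C/C, 1 C/c^h, 1 C/c^ch, 1 c^ch/c^h
Phenotype counts: 3 full color, 1 chinchilla
full color: 3 out of 4 → fraction 3/4
Expected count = 3/4 × 348 = 261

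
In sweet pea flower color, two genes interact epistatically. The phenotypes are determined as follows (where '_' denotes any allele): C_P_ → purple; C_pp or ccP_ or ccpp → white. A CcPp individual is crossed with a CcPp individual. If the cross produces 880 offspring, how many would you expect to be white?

Cross: CcPp × CcPp — consider each gene separately:
C gene: Cc × Cc → 1 CC, 2 Cc, 1 cc → 3 C_ : 1 cc (out of 4)
P gene: Pp × Pp → 1 PP, 2 Pp, 1 pp → 3 P_ : 1 pp (out of 4)
Genotype classes (out of 4 × 4 = 16): C_P_ = 3×3 = 9; C_pp = 3×1 = 3; ccP_ = 1×3 = 3; ccpp = 1×1 = 1
Apply the phenotype rules: C_P_ (9) → purple; C_pp (3) + ccP_ (3) + ccpp (1) → white
Phenotype counts (out of 16): 9 purple, 7 white
white: 7 out of 16 → fraction 7/16
Expected count = 7/16 × 880 = 385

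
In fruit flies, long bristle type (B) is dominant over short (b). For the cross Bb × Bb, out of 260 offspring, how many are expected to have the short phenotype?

Punnett square for Bb × Bb:
Offspring genotypes: 1 BB, 2 Bb, 1 bb
Total offspring: 4
Count with target: 1
Probability: 1/4
Expected count = 1/4 × 260 = 65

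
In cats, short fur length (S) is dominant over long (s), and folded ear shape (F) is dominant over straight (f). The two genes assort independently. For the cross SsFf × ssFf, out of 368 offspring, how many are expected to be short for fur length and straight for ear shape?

Dihybrid cross SsFf × ssFf — consider each gene separately:
fur length: Ss × ss → 2 Ss, 2 ss → 2 S_ : 2 ss (out of 4)
ear shape: Ff × Ff → 1 FF, 2 Ff, 1 ff → 3 F_ : 1 ff (out of 4)
Looking for: short (S_) and straight (ff)
P(short) = 2/4, P(straight) = 1/4
P(both) = 2/4 × 1/4 = 2/16 = 1/8
Expected count = 1/8 × 368 = 46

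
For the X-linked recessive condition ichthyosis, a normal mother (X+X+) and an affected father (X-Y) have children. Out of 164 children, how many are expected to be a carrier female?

Cross: X+X+ × X-Y
Offspring: 2 X+X-, 2 X+Y
Probability of a carrier female: 2/4 = 1/2
Expected count = 1/2 × 164 = 82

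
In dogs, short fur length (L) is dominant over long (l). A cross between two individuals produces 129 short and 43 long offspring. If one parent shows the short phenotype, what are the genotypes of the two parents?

Observed offspring: 129 short, 43 long
The observed ratio simplifies to 3:1. Long (ll) offspring appear, so each parent must contribute one l allele. The parent stated to show short carries L, so it is Ll. The other parent is then either Ll or ll: Ll × ll would give a 1:1 split, whereas Ll × Ll gives 3:1 — matching the data. So both parents are heterozygous (Ll × Ll).
Parent genotypes: Ll × Ll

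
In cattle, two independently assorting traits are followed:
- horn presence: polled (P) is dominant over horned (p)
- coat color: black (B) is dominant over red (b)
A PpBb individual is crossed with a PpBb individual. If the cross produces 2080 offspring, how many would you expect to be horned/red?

Dihybrid cross PpBb × PpBb — consider each gene separately:
horn presence: Pp × Pp → 1 PP, 2 Pp, 1 pp → 3 P_ : 1 pp (out of 4)
coat color: Bb × Bb → 1 BB, 2 Bb, 1 bb → 3 B_ : 1 bb (out of 4)
Combine (counts out of 4 × 4 = 16): polled/black (P_B_) = 3×3 = 9; polled/red (P_bb) = 3×1 = 3; horned/black (ppB_) = 1×3 = 3; horned/red (ppbb) = 1×1 = 1
Phenotype counts (out of 16): 9 polled/black, 3 polled/red, 3 horned/black, 1 horned/red
horned/red: 1 out of 16 → fraction 1/16
Expected count = 1/16 × 2080 = 130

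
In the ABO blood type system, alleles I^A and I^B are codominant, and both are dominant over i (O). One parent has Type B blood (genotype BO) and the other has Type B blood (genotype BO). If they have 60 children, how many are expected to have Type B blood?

Cross: BO × BO
Possible offspring genotypes: 1 BB, 2 BO, 1 OO
Blood type counts: 3 Type B, 1 Type O
Probability of Type B: 3/4
Expected count = 3/4 × 60 = 45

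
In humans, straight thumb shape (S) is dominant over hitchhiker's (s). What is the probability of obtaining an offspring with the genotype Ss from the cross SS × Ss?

Punnett square for SS × Ss:
Offspring genotypes: 2 SS, 2 Ss
Total offspring: 4
Count with target: 2
Probability: 2/4 = 1/2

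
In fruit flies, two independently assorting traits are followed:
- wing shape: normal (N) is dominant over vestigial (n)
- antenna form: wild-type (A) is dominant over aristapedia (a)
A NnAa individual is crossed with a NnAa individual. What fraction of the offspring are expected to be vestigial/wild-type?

Dihybrid cross NnAa × NnAa — consider each gene separately:
wing shape: Nn × Nn → 1 NN, 2 Nn, 1 nn → 3 N_ : 1 nn (out of 4)
antenna form: Aa × Aa → 1 AA, 2 Aa, 1 aa → 3 A_ : 1 aa (out of 4)
Combine (counts out of 4 × 4 = 16): normal/wild-type (N_A_) = 3×3 = 9; normal/aristapedia (N_aa) = 3×1 = 3; vestigial/wild-type (nnA_) = 1×3 = 3; vestigial/aristapedia (nnaa) = 1×1 = 1
Phenotype counts (out of 16): 9 normal/wild-type, 3 normal/aristapedia, 3 vestigial/wild-type, 1 vestigial/aristapedia
vestigial/wild-type: 3 out of 16
Probability: 3/16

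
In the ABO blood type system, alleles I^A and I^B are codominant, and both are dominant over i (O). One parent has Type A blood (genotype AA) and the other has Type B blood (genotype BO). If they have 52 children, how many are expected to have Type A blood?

Cross: AA × BO
Possible offspring genotypes: 2 AB, 2 AO
Blood type counts: 2 Type AB, 2 Type A
Probability of Type A: 2/4 = 1/2
Expected count = 1/2 × 52 = 26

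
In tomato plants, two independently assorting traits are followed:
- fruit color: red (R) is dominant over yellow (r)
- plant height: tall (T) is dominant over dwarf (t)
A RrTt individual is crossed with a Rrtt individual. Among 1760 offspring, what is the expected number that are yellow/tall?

Dihybrid cross RrTt × Rrtt — consider each gene separately:
fruit color: Rr × Rr → 1 RR, 2 Rr, 1 rr → 3 R_ : 1 rr (out of 4)
plant height: Tt × tt → 2 Tt, 2 tt → 2 T_ : 2 tt (out of 4)
Combine (counts out of 4 × 4 = 16): red/tall (R_T_) = 3×2 = 6; red/dwarf (R_tt) = 3×2 = 6; yellow/tall (rrT_) = 1×2 = 2; yellow/dwarf (rrtt) = 1×2 = 2
Phenotype counts (out of 16): 6 red/tall, 6 red/dwarf, 2 yellow/tall, 2 yellow/dwarf
yellow/tall: 2 out of 16 → fraction 1/8
Expected count = 1/8 × 1760 = 220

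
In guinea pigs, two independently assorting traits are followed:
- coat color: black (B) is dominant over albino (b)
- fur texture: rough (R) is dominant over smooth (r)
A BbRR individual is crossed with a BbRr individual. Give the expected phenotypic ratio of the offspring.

Dihybrid cross BbRR × BbRr — consider each gene separately:
coat color: Bb × Bb → 1 BB, 2 Bb, 1 bb → 3 B_ : 1 bb (out of 4)
fur texture: RR × Rr → 2 RR, 2 Rr → 4 R_ (out of 4)
Combine (counts out of 4 × 4 = 16): black/rough (B_R_) = 3×4 = 12; albino/rough (bbR_) = 1×4 = 4
Phenotype counts (out of 16): 12 black/rough, 4 albino/rough
Ratio: 3 black/rough : 1 albino/rough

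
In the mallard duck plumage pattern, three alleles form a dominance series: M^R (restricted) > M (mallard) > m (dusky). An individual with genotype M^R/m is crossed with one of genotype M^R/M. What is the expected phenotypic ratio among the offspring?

Cross: M^R/m × M^R/M
Allele dominance: M^R > M > m
Offspring genotypes: 1 M^R/M^R, 1 M^R/M, 1 M^R/m, 1 M/m
Phenotype counts: 3 restricted, 1 mallard
Ratio: 3 restricted : 1 mallard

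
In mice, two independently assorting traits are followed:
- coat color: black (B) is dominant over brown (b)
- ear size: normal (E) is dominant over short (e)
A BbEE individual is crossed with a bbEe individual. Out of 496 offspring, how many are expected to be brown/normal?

Dihybrid cross BbEE × bbEe — consider each gene separately:
coat color: Bb × bb → 2 Bb, 2 bb → 2 B_ : 2 bb (out of 4)
ear size: EE × Ee → 2 EE, 2 Ee → 4 E_ (out of 4)
Combine (counts out of 4 × 4 = 16): black/normal (B_E_) = 2×4 = 8; brown/normal (bbE_) = 2×4 = 8
Phenotype counts (out of 16): 8 black/normal, 8 brown/normal
brown/normal: 8 out of 16 → fraction 1/2
Expected count = 1/2 × 496 = 248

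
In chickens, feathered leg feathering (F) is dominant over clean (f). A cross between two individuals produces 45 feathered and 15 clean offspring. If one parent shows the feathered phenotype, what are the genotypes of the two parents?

Observed offspring: 45 feathered, 15 clean
The observed ratio simplifies to 3:1. Clean (ff) offspring appear, so each parent must contribute one f allele. The parent stated to show feathered carries F, so it is Ff. The other parent is then either Ff or ff: Ff × ff would give a 1:1 split, whereas Ff × Ff gives 3:1 — matching the data. So both parents are heterozygous (Ff × Ff).
Parent genotypes: Ff × Ff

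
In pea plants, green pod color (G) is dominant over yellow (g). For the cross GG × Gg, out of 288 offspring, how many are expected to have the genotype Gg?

Punnett square for GG × Gg:
Offspring genotypes: 2 GG, 2 Gg
Total offspring: 4
Count with target: 2
Probability: 2/4 = 1/2
Expected count = 1/2 × 288 = 144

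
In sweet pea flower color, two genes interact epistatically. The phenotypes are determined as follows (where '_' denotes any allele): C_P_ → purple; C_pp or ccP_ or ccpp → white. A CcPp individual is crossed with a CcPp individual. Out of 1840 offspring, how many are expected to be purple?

Cross: CcPp × CcPp — consider each gene separately:
C gene: Cc × Cc → 1 CC, 2 Cc, 1 cc → 3 C_ : 1 cc (out of 4)
P gene: Pp × Pp → 1 PP, 2 Pp, 1 pp → 3 P_ : 1 pp (out of 4)
Genotype classes (out of 4 × 4 = 16): C_P_ = 3×3 = 9; C_pp = 3×1 = 3; ccP_ = 1×3 = 3; ccpp = 1×1 = 1
Apply the phenotype rules: C_P_ (9) → purple; C_pp (3) + ccP_ (3) + ccpp (1) → white
Phenotype counts (out of 16): 9 purple, 7 white
purple: 9 out of 16 → fraction 9/16
Expected count = 9/16 × 1840 = 1035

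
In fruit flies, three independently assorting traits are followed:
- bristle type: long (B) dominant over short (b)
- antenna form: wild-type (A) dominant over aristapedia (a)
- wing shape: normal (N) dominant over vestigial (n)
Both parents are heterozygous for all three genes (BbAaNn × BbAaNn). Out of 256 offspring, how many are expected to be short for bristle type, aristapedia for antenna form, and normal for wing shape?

Trihybrid cross: BbAaNn × BbAaNn
Each trait segregates independently with a 3:1 phenotypic ratio, so each gene contributes 3/4 (dominant) or 1/4 (recessive).
Target: short (bristle type), aristapedia (antenna form), normal (wing shape)
Probability = product of independent per-trait probabilities
= 1/4 × 1/4 × 3/4 = 3/64
Expected count = 3/64 × 256 = 12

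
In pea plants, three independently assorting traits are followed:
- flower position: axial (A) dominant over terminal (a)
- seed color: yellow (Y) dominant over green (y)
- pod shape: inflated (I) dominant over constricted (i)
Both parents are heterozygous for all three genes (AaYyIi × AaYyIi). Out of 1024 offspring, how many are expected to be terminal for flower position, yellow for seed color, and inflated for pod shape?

Trihybrid cross: AaYyIi × AaYyIi
Each trait segregates independently with a 3:1 phenotypic ratio, so each gene contributes 3/4 (dominant) or 1/4 (recessive).
Target: terminal (flower position), yellow (seed color), inflated (pod shape)
Probability = product of independent per-trait probabilities
= 1/4 × 3/4 × 3/4 = 9/64
Expected count = 9/64 × 1024 = 144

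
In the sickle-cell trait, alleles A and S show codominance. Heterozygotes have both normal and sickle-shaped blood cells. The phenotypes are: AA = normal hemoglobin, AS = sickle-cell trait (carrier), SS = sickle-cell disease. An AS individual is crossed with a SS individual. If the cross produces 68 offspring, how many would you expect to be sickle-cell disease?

Punnett square for AS × SS:
Offspring genotypes: 2 AS, 2 SS
Phenotype counts: 2 sickle-cell trait (carrier), 2 sickle-cell disease
sickle-cell disease: 2 out of 4 → fraction 1/2
Expected count = 1/2 × 68 = 34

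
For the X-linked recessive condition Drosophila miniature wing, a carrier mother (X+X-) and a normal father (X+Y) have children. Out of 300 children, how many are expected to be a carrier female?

Cross: X+X- × X+Y
Offspring: 1 X+X+, 1 X+Y, 1 X+X-, 1 X-Y
Probability of a carrier female: 1/4
Expected count = 1/4 × 300 = 75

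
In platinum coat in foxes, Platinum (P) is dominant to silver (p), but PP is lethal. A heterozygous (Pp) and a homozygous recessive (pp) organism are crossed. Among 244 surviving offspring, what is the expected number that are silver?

Cross: Pp × pp
Punnett square offspring (before lethality): 2 Pp, 2 pp
No PP offspring are produced in this cross.
silver: 2 out of 4 → fraction 1/2
Expected count = 1/2 × 244 = 122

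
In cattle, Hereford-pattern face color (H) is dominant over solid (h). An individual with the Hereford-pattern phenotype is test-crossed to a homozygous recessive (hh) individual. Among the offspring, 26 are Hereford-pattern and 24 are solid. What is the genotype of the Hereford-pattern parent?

Test cross: ? × hh
Offspring: 26 Hereford-pattern, 24 solid — approximately 1:1.
A 1:1 ratio in a test cross indicates the unknown parent is heterozygous (Hh).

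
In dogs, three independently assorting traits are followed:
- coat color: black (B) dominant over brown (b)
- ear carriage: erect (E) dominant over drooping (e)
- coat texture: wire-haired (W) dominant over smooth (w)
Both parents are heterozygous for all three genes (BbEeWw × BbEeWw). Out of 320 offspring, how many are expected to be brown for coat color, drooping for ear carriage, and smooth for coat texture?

Trihybrid cross: BbEeWw × BbEeWw
Each trait segregates independently with a 3:1 phenotypic ratio, so each gene contributes 3/4 (dominant) or 1/4 (recessive).
Target: brown (coat color), drooping (ear carriage), smooth (coat texture)
Probability = product of independent per-trait probabilities
= 1/4 × 1/4 × 1/4 = 1/64
Expected count = 1/64 × 320 = 5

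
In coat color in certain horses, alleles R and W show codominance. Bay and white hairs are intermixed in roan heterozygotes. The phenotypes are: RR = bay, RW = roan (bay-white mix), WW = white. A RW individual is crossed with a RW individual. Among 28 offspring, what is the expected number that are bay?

Punnett square for RW × RW:
Offspring genotypes: 1 RR, 2 RW, 1 WW
Phenotype counts: 1 bay, 2 roan (bay-white mix), 1 white
bay: 1 out of 4 → fraction 1/4
Expected count = 1/4 × 28 = 7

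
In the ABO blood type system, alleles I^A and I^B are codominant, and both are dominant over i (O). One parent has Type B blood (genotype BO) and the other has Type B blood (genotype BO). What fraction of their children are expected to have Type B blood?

Cross: BO × BO
Possible offspring genotypes: 1 BB, 2 BO, 1 OO
Blood type counts: 3 Type B, 1 Type O
Probability of Type B: 3/4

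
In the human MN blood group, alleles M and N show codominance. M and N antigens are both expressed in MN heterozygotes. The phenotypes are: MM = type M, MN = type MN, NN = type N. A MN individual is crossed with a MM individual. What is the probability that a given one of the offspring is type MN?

Punnett square for MN × MM:
Offspring genotypes: 2 MM, 2 MN
Phenotype counts: 2 type M, 2 type MN
type MN: 2 out of 4
Probability: 2/4 = 1/2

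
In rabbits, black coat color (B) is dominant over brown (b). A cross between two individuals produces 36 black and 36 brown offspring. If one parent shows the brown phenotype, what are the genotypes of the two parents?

Observed offspring: 36 black, 36 brown
The observed ratio simplifies to 1:1. One parent shows brown, so its genotype must be bb. A 1:1 offspring split requires the other parent to be heterozygous (Bb).
Parent genotypes: bb × Bb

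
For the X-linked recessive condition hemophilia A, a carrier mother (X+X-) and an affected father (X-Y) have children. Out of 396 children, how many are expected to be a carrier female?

Cross: X+X- × X-Y
Offspring: 1 X+X-, 1 X+Y, 1 X-X-, 1 X-Y
Probability of a carrier female: 1/4
Expected count = 1/4 × 396 = 99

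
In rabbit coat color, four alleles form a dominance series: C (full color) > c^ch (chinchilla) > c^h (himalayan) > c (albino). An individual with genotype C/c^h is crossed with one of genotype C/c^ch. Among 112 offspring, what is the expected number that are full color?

Cross: C/c^h × C/c^ch
Allele dominance: C > c^ch > c^h > c
Offspring genotypes: 1 C/C, 1 C/c^ch, 1 C/c^h, 1 c^ch/c^h
Phenotype counts: 3 full color, 1 chinchilla
full color: 3 out of 4 → fraction 3/4
Expected count = 3/4 × 112 = 84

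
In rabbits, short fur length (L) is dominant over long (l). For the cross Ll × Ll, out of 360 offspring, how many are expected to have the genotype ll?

Punnett square for Ll × Ll:
Offspring genotypes: 1 LL, 2 Ll, 1 ll
Total offspring: 4
Count with target: 1
Probability: 1/4
Expected count = 1/4 × 360 = 90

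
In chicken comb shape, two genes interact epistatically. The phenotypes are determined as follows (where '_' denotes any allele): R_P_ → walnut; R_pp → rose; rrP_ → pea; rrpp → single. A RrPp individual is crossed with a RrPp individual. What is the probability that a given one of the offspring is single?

Cross: RrPp × RrPp — consider each gene separately:
R gene: Rr × Rr → 1 RR, 2 Rr, 1 rr → 3 R_ : 1 rr (out of 4)
P gene: Pp × Pp → 1 PP, 2 Pp, 1 pp → 3 P_ : 1 pp (out of 4)
Genotype classes (out of 4 × 4 = 16): R_P_ = 3×3 = 9; R_pp = 3×1 = 3; rrP_ = 1×3 = 3; rrpp = 1×1 = 1
Apply the phenotype rules: R_P_ (9) → walnut; R_pp (3) → rose; rrP_ (3) → pea; rrpp (1) → single
Phenotype counts (out of 16): 9 walnut, 3 rose, 3 pea, 1 single
single: 1 out of 16
Probability: 1/16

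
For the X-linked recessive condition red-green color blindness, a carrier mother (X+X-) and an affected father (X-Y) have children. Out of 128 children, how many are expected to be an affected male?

Cross: X+X- × X-Y
Offspring: 1 X+X-, 1 X+Y, 1 X-X-, 1 X-Y
Probability of an affected male: 1/4
Expected count = 1/4 × 128 = 32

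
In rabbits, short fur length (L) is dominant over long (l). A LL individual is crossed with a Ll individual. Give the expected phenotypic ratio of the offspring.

Punnett square for LL × Ll:
Offspring genotypes: 2 LL, 2 Ll
short: 4, long: 0
Ratio: all short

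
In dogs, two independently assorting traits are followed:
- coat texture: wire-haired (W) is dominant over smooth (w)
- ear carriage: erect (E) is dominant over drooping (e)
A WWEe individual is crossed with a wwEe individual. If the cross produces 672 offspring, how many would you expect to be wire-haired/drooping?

Dihybrid cross WWEe × wwEe — consider each gene separately:
coat texture: WW × ww → 4 Ww → 4 W_ (out of 4)
ear carriage: Ee × Ee → 1 EE, 2 Ee, 1 ee → 3 E_ : 1 ee (out of 4)
Combine (counts out of 4 × 4 = 16): wire-haired/erect (W_E_) = 4×3 = 12; wire-haired/drooping (W_ee) = 4×1 = 4
Phenotype counts (out of 16): 12 wire-haired/erect, 4 wire-haired/drooping
wire-haired/drooping: 4 out of 16 → fraction 1/4
Expected count = 1/4 × 672 = 168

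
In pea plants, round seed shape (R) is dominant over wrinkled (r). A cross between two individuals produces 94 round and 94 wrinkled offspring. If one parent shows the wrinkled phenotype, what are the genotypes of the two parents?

Observed offspring: 94 round, 94 wrinkled
The observed ratio simplifies to 1:1. One parent shows wrinkled, so its genotype must be rr. A 1:1 offspring split requires the other parent to be heterozygous (Rr).
Parent genotypes: rr × Rr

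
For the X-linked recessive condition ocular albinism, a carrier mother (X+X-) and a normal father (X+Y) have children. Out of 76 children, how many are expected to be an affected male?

Cross: X+X- × X+Y
Offspring: 1 X+X+, 1 X+Y, 1 X+X-, 1 X-Y
Probability of an affected male: 1/4
Expected count = 1/4 × 76 = 19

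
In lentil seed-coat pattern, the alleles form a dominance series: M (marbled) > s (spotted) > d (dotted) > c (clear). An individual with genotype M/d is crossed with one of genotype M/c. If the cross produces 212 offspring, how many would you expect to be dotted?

Cross: M/d × M/c
Allele dominance: M > s > d > c
Offspring genotypes: 1 M/M, 1 M/c, 1 M/d, 1 d/c
Phenotype counts: 3 marbled, 1 dotted
dotted: 1 out of 4 → fraction 1/4
Expected count = 1/4 × 212 = 53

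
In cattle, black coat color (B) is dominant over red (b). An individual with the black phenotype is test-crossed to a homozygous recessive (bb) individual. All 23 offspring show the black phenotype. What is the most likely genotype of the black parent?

Test cross: ? × bb
All offspring are black.
If the unknown parent were heterozygous (Bb), about half of 23 offspring would be red; none are. The unknown parent is most likely homozygous dominant (BB).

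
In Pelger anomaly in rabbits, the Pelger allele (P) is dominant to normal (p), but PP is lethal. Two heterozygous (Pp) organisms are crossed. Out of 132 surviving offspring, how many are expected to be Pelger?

Cross: Pp × Pp
Punnett square offspring (before lethality): 1 PP, 2 Pp, 1 pp
The PP genotype is lethal (embryos die); surviving offspring: 2 Pp, 1 pp
Pelger: 2 out of 3 → fraction 2/3
Expected count = 2/3 × 132 = 88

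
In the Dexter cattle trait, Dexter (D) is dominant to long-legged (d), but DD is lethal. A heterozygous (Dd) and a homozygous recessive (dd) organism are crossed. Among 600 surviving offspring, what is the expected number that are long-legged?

Cross: Dd × dd
Punnett square offspring (before lethality): 2 Dd, 2 dd
No DD offspring are produced in this cross.
long-legged: 2 out of 4 → fraction 1/2
Expected count = 1/2 × 600 = 300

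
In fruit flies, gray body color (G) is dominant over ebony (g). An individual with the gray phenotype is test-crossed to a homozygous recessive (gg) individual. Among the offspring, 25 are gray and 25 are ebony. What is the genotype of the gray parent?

Test cross: ? × gg
Offspring: 25 gray, 25 ebony — approximately 1:1.
A 1:1 ratio in a test cross indicates the unknown parent is heterozygous (Gg).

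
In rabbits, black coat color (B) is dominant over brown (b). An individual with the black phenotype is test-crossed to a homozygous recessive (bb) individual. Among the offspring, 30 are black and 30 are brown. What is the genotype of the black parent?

Test cross: ? × bb
Offspring: 30 black, 30 brown — approximately 1:1.
A 1:1 ratio in a test cross indicates the unknown parent is heterozygous (Bb).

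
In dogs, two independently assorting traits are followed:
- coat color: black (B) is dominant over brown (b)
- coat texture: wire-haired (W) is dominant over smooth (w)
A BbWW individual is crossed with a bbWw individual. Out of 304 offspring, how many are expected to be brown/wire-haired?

Dihybrid cross BbWW × bbWw — consider each gene separately:
coat color: Bb × bb → 2 Bb, 2 bb → 2 B_ : 2 bb (out of 4)
coat texture: WW × Ww → 2 WW, 2 Ww → 4 W_ (out of 4)
Combine (counts out of 4 × 4 = 16): black/wire-haired (B_W_) = 2×4 = 8; brown/wire-haired (bbW_) = 2×4 = 8
Phenotype counts (out of 16): 8 black/wire-haired, 8 brown/wire-haired
brown/wire-haired: 8 out of 16 → fraction 1/2
Expected count = 1/2 × 304 = 152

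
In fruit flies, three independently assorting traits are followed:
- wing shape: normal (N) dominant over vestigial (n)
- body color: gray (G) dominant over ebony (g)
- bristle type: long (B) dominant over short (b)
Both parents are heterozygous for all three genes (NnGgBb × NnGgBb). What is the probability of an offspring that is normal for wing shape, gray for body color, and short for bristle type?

Trihybrid cross: NnGgBb × NnGgBb
Each trait segregates independently with a 3:1 phenotypic ratio, so each gene contributes 3/4 (dominant) or 1/4 (recessive).
Target: normal (wing shape), gray (body color), short (bristle type)
Probability = product of independent per-trait probabilities
= 3/4 × 3/4 × 1/4 = 9/64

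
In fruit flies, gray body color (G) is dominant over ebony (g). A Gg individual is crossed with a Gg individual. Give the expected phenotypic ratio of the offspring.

Punnett square for Gg × Gg:
Offspring genotypes: 1 GG, 2 Gg, 1 gg
gray: 3, ebony: 1
Ratio: 3:1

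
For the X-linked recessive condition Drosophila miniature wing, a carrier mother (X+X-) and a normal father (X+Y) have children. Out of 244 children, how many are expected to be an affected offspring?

Cross: X+X- × X+Y
Offspring: 1 X+X+, 1 X+Y, 1 X+X-, 1 X-Y
Probability of an affected offspring: 1/4
Expected count = 1/4 × 244 = 61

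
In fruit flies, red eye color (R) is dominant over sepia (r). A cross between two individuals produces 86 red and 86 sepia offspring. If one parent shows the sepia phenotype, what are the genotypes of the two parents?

Observed offspring: 86 red, 86 sepia
The observed ratio simplifies to 1:1. One parent shows sepia, so its genotype must be rr. A 1:1 offspring split requires the other parent to be heterozygous (Rr).
Parent genotypes: rr × Rr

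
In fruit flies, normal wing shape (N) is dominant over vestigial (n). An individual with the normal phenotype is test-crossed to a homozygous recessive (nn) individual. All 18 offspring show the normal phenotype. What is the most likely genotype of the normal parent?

Test cross: ? × nn
All offspring are normal.
If the unknown parent were heterozygous (Nn), about half of 18 offspring would be vestigial; none are. The unknown parent is most likely homozygous dominant (NN).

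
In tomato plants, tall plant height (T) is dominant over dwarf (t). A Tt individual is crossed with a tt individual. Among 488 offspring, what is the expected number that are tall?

Punnett square for Tt × tt:
Offspring genotypes: 2 Tt, 2 tt
tall: 2, dwarf: 2
tall: 2 out of 4 → fraction 1/2
Expected count = 1/2 × 488 = 244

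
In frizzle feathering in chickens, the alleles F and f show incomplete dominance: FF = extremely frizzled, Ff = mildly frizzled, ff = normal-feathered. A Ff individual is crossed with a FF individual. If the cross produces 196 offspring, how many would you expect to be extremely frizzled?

Punnett square for Ff × FF:
Offspring genotypes: 2 FF, 2 Ff
Phenotype counts: 2 extremely frizzled, 2 mildly frizzled
extremely frizzled: 2 out of 4 → fraction 1/2
Expected count = 1/2 × 196 = 98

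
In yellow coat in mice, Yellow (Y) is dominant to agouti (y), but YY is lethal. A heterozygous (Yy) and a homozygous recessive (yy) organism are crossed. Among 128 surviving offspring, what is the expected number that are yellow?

Cross: Yy × yy
Punnett square offspring (before lethality): 2 Yy, 2 yy
No YY offspring are produced in this cross.
yellow: 2 out of 4 → fraction 1/2
Expected count = 1/2 × 128 = 64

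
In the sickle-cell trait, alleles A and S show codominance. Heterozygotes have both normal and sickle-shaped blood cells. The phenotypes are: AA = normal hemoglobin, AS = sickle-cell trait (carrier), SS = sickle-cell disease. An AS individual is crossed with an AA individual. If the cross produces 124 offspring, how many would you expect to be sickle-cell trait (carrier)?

Punnett square for AS × AA:
Offspring genotypes: 2 AA, 2 AS
Phenotype counts: 2 normal hemoglobin, 2 sickle-cell trait (carrier)
sickle-cell trait (carrier): 2 out of 4 → fraction 1/2
Expected count = 1/2 × 124 = 62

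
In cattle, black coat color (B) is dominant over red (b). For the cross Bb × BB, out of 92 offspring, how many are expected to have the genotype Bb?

Punnett square for Bb × BB:
Offspring genotypes: 2 BB, 2 Bb
Total offspring: 4
Count with target: 2
Probability: 2/4 = 1/2
Expected count = 1/2 × 92 = 46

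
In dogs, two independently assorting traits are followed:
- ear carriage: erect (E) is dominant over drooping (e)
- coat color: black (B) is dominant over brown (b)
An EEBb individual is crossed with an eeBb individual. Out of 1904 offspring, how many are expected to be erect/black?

Dihybrid cross EEBb × eeBb — consider each gene separately:
ear carriage: EE × ee → 4 Ee → 4 E_ (out of 4)
coat color: Bb × Bb → 1 BB, 2 Bb, 1 bb → 3 B_ : 1 bb (out of 4)
Combine (counts out of 4 × 4 = 16): erect/black (E_B_) = 4×3 = 12; erect/brown (E_bb) = 4×1 = 4
Phenotype counts (out of 16): 12 erect/black, 4 erect/brown
erect/black: 12 out of 16 → fraction 3/4
Expected count = 3/4 × 1904 = 1428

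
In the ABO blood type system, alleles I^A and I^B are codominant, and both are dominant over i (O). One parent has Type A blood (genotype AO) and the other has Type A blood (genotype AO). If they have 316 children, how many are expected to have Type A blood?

Cross: AO × AO
Possible offspring genotypes: 1 AA, 2 AO, 1 OO
Blood type counts: 3 Type A, 1 Type O
Probability of Type A: 3/4
Expected count = 3/4 × 316 = 237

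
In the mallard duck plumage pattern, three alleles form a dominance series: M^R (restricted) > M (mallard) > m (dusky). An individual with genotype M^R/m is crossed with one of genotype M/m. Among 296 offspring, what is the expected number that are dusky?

Cross: M^R/m × M/m
Allele dominance: M^R > M > m
Offspring genotypes: 1 M^R/M, 1 M^R/m, 1 M/m, 1 m/m
Phenotype counts: 2 restricted, 1 mallard, 1 dusky
dusky: 1 out of 4 → fraction 1/4
Expected count = 1/4 × 296 = 74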